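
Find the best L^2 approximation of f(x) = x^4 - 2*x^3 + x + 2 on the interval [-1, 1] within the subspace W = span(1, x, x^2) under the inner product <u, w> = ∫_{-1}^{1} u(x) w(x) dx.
g(x) = 6*x^2/7 - x/5 + 67/35

The best approximation g ∈ W is the orthogonal projection of f onto W. Writing g = a_0 + a_1 x + a_2 x^2, the coefficients solve the normal equations G · a = b where
  G_{ij} = <φ_i, φ_j> and b_i = <f, φ_i>, with φ_0 = 1, φ_1 = x, φ_2 = x^2.
G =
  [2, 0, 2/3]
  [0, 2/3, 0]
  [2/3, 0, 2/5],
b = (22/5, -2/15, 34/21).
Solving gives a_0 = 67/35, a_1 = -1/5, a_2 = 6/7, so
  g(x) = 6*x^2/7 - x/5 + 67/35.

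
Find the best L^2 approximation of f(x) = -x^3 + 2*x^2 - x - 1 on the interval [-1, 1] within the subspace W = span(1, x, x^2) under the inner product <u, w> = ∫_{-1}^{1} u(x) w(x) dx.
g(x) = 2*x^2 - 8*x/5 - 1

The best approximation g ∈ W is the orthogonal projection of f onto W. Writing g = a_0 + a_1 x + a_2 x^2, the coefficients solve the normal equations G · a = b where
  G_{ij} = <φ_i, φ_j> and b_i = <f, φ_i>, with φ_0 = 1, φ_1 = x, φ_2 = x^2.
G =
  [2, 0, 2/3]
  [0, 2/3, 0]
  [2/3, 0, 2/5],
b = (-2/3, -16/15, 2/15).
Solving gives a_0 = -1, a_1 = -8/5, a_2 = 2, so
  g(x) = 2*x^2 - 8*x/5 - 1.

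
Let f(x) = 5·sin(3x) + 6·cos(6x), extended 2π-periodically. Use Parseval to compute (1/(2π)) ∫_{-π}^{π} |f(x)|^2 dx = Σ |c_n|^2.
Σ |c_n|^2 = 61/2

Expand |f|^2 and use orthogonality of {sin(nx), cos(mx)} on [-π, π]:
  ∫_{-π}^{π} sin(nx)^2 dx = π, ∫ cos(mx)^2 dx = π, and cross terms integrate to 0.
So ∫_{-π}^{π} f(x)^2 dx = 5^2 · π + 6^2 · π = (25 + 36)π.
Divide by 2π: (25 + 36)/2 = 61/2.
By Parseval, this equals Σ |c_n|^2.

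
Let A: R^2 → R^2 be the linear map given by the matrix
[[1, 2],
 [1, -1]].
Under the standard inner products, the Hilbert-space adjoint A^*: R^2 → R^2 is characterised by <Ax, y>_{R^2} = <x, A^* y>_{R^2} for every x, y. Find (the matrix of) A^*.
A^* = A^T =
[[1, 1],
 [2, -1]]

For real matrices with standard dot products, the defining identity <Ax, y> = <x, A^* y> gives (Ax)^T y = x^T (A^*) y, i.e. x^T A^T y = x^T (A^*) y. Since this holds for all x, y, we must have A^* = A^T. Therefore
A^* =
[[1, 1],
 [2, -1]].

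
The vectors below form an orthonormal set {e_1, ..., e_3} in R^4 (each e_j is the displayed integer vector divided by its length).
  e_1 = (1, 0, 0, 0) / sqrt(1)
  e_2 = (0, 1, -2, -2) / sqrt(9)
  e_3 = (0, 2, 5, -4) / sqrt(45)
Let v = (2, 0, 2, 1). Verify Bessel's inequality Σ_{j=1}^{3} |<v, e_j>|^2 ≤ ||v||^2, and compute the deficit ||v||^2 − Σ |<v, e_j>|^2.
Σ |<v, e_j>|^2 = 44/5; ||v||^2 = 9; deficit = 1/5

Write each e_j = u_j / sqrt(<u_j, u_j>) where u_j is the displayed integer vector. Then <v, e_j> = <v, u_j> / sqrt(<u_j, u_j>), so |<v, e_j>|^2 = <v, u_j>^2 / <u_j, u_j>.
Coefficients: <v, e_1> = 2/sqrt(1), <v, e_2> = -6/sqrt(9), <v, e_3> = 6/sqrt(45).
Square and sum: Σ |<v, e_j>|^2 = 44/5.
Compute ||v||^2 = v·v = 9.
Deficit = 9 − 44/5 = 1/5 ≥ 0, confirming Bessel's inequality. (The deficit equals ||v − Σ <v,e_j> e_j||^2, the squared distance from v to span{e_j}.)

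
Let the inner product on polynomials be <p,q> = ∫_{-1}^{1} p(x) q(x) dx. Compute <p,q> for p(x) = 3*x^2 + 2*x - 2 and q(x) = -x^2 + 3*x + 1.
<p,q> = 32/15

Expand the product: p(x)·q(x) = -3*x^4 + 7*x^3 + 11*x^2 - 4*x - 2.
∫_{-1}^{1} of each monomial x^k gives [2/(k+1) if k even, 0 if k odd]. Integrating term-by-term (or equivalently evaluating the antiderivative F(x) = -3*x^5/5 + 7*x^4/4 + 11*x^3/3 - 2*x^2 - 2*x at the endpoints):
  F(1) − F(−1) = 49/60 − (-79/60) = 32/15.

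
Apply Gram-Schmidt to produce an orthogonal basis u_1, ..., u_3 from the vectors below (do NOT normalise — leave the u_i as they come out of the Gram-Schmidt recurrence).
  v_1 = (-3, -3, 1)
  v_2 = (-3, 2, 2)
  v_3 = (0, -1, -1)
Orthogonal basis:
  u_1 = (-3, -3, 1)
  u_2 = (-42/19, 53/19, 33/19)
  u_3 = (-48/149, 18/149, -90/149)

Apply the Gram-Schmidt recurrence
  u_1 = v_1
  u_i = v_i − Σ_{j<i} ((v_i · u_j) / (u_j · u_j)) · u_j.

Step by step this gives:
  u_1 = (-3, -3, 1)
  u_2 = (-42/19, 53/19, 33/19)
  u_3 = (-48/149, 18/149, -90/149)

Orthogonality check:
  u_2 · u_1 = 0 (should be 0)
  u_3 · u_1 = 0 (should be 0)
  u_3 · u_2 = 0 (should be 0)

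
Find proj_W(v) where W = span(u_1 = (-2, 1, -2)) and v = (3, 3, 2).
proj_W(v) = (14/9, -7/9, 14/9)

Set up U = [u_1 | ... | u_1] ∈ R^(3×1). The projector onto W = col(U) is P = U (U^T U)^(-1) U^T.
Compute U^T U =
  [9],
and U^T v = (-7).
Solve U^T U · c = U^T v for the coefficients: c = (-7/9). The projection is proj_W(v) = U c.
Check: (v - proj_W(v)) · u_1 = 0  (should be 0).
Result: proj_W(v) = (14/9, -7/9, 14/9).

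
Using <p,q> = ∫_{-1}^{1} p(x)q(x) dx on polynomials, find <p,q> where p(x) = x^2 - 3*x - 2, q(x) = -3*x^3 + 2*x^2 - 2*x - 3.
<p,q> = 236/15

Expand the product: p(x)·q(x) = -3*x^5 + 11*x^4 - 2*x^3 - x^2 + 13*x + 6.
∫_{-1}^{1} of each monomial x^k gives [2/(k+1) if k even, 0 if k odd]. Integrating term-by-term (or equivalently evaluating the antiderivative F(x) = -x^6/2 + 11*x^5/5 - x^4/2 - x^3/3 + 13*x^2/2 + 6*x at the endpoints):
  F(1) − F(−1) = 401/30 − (-71/30) = 236/15.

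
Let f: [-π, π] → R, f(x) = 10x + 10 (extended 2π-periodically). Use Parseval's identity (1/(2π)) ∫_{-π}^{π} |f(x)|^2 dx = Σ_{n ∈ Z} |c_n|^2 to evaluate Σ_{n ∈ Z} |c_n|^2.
Σ |c_n|^2 = 100π^2/3 + 100

Expand and integrate term by term over [-π, π]:
  ∫ (10x)^2 dx = 100·(2π^3/3); ∫ 2·10·(10)·x dx = 0 (odd integrand); ∫ 10^2 dx = 100·2π.
So (1/(2π)) ∫_{-π}^{π} (10x + 10)^2 dx = 100π^2/3 + 100 = 100π^2/3 + 100.
Parseval ⇒ Σ |c_n|^2 = 100π^2/3 + 100.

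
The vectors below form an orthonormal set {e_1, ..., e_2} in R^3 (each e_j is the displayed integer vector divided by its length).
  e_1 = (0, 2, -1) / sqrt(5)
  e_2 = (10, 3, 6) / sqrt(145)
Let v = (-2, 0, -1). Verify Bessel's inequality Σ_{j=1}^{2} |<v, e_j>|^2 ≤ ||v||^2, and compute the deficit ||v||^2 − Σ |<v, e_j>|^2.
Σ |<v, e_j>|^2 = 141/29; ||v||^2 = 5; deficit = 4/29

Write each e_j = u_j / sqrt(<u_j, u_j>) where u_j is the displayed integer vector. Then <v, e_j> = <v, u_j> / sqrt(<u_j, u_j>), so |<v, e_j>|^2 = <v, u_j>^2 / <u_j, u_j>.
Coefficients: <v, e_1> = 1/sqrt(5), <v, e_2> = -26/sqrt(145).
Square and sum: Σ |<v, e_j>|^2 = 141/29.
Compute ||v||^2 = v·v = 5.
Deficit = 5 − 141/29 = 4/29 ≥ 0, confirming Bessel's inequality. (The deficit equals ||v − Σ <v,e_j> e_j||^2, the squared distance from v to span{e_j}.)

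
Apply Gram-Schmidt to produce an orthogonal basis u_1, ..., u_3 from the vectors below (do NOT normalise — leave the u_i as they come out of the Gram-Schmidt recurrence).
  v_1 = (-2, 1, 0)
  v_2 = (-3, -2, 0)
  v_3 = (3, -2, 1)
Orthogonal basis:
  u_1 = (-2, 1, 0)
  u_2 = (-7/5, -14/5, 0)
  u_3 = (0, 0, 1)

Apply the Gram-Schmidt recurrence
  u_1 = v_1
  u_i = v_i − Σ_{j<i} ((v_i · u_j) / (u_j · u_j)) · u_j.

Step by step this gives:
  u_1 = (-2, 1, 0)
  u_2 = (-7/5, -14/5, 0)
  u_3 = (0, 0, 1)

Orthogonality check:
  u_2 · u_1 = 0 (should be 0)
  u_3 · u_1 = 0 (should be 0)
  u_3 · u_2 = 0 (should be 0)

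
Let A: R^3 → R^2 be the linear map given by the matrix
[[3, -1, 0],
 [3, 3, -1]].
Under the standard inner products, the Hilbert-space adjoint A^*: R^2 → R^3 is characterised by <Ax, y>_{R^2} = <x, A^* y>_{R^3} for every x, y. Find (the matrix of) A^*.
A^* = A^T =
[[3, 3],
 [-1, 3],
 [0, -1]]

For real matrices with standard dot products, the defining identity <Ax, y> = <x, A^* y> gives (Ax)^T y = x^T (A^*) y, i.e. x^T A^T y = x^T (A^*) y. Since this holds for all x, y, we must have A^* = A^T. Therefore
A^* =
[[3, 3],
 [-1, 3],
 [0, -1]].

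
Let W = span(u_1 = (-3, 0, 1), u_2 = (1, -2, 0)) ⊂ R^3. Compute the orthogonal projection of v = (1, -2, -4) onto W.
proj_W(v) = (89/41, -58/41, -20/41)

Set up U = [u_1 | ... | u_2] ∈ R^(3×2). The projector onto W = col(U) is P = U (U^T U)^(-1) U^T.
Compute U^T U =
  [10, -3]
  [-3, 5],
and U^T v = (-7, 5).
Solve U^T U · c = U^T v for the coefficients: c = (-20/41, 29/41). The projection is proj_W(v) = U c.
Check: (v - proj_W(v)) · u_1 = 0  (should be 0).
Check: (v - proj_W(v)) · u_2 = 0  (should be 0).
Result: proj_W(v) = (89/41, -58/41, -20/41).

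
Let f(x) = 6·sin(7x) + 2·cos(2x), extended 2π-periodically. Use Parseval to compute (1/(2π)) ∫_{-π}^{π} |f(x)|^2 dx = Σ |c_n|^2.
Σ |c_n|^2 = 20

Expand |f|^2 and use orthogonality of {sin(nx), cos(mx)} on [-π, π]:
  ∫_{-π}^{π} sin(nx)^2 dx = π, ∫ cos(mx)^2 dx = π, and cross terms integrate to 0.
So ∫_{-π}^{π} f(x)^2 dx = 6^2 · π + 2^2 · π = (36 + 4)π.
Divide by 2π: (36 + 4)/2 = 20.
By Parseval, this equals Σ |c_n|^2.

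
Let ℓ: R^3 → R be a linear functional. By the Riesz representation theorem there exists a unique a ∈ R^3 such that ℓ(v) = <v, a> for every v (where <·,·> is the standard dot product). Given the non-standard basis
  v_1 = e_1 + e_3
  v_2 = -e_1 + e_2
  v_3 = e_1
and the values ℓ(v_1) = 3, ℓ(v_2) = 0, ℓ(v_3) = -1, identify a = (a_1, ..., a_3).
a = (-1, -1, 4)

Write a = (a_1, ..., a_3) in the standard basis. For each basis vector v_i, ℓ(v_i) = <v_i, a> is a linear equation in the a_j's. Collect the n equations into a matrix system V a = ℓ, where row i of V is v_i (expressed in the standard basis). Since V is invertible (lower-triangular with 1s on the diagonal, up to permutation), solve by back-substitution:
  V =
[[1, 0, 1],
 [-1, 1, 0],
 [1, 0, 0]]
  V a = (3, 0, -1)
Solving gives a = (-1, -1, 4).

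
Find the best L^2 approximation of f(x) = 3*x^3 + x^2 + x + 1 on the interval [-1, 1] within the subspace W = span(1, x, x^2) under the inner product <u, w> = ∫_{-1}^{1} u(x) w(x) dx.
g(x) = x^2 + 14*x/5 + 1

The best approximation g ∈ W is the orthogonal projection of f onto W. Writing g = a_0 + a_1 x + a_2 x^2, the coefficients solve the normal equations G · a = b where
  G_{ij} = <φ_i, φ_j> and b_i = <f, φ_i>, with φ_0 = 1, φ_1 = x, φ_2 = x^2.
G =
  [2, 0, 2/3]
  [0, 2/3, 0]
  [2/3, 0, 2/5],
b = (8/3, 28/15, 16/15).
Solving gives a_0 = 1, a_1 = 14/5, a_2 = 1, so
  g(x) = x^2 + 14*x/5 + 1.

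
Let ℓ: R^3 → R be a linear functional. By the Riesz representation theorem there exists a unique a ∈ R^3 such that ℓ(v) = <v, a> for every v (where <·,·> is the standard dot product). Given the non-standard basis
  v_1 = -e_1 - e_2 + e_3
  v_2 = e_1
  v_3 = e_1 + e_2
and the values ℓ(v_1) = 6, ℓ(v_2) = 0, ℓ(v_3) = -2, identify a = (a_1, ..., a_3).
a = (0, -2, 4)

Write a = (a_1, ..., a_3) in the standard basis. For each basis vector v_i, ℓ(v_i) = <v_i, a> is a linear equation in the a_j's. Collect the n equations into a matrix system V a = ℓ, where row i of V is v_i (expressed in the standard basis). Since V is invertible (lower-triangular with 1s on the diagonal, up to permutation), solve by back-substitution:
  V =
[[-1, -1, 1],
 [1, 0, 0],
 [1, 1, 0]]
  V a = (6, 0, -2)
Solving gives a = (0, -2, 4).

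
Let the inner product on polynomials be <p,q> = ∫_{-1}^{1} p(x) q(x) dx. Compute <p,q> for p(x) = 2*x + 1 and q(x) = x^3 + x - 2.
<p,q> = -28/15

Expand the product: p(x)·q(x) = 2*x^4 + x^3 + 2*x^2 - 3*x - 2.
∫_{-1}^{1} of each monomial x^k gives [2/(k+1) if k even, 0 if k odd]. Integrating term-by-term (or equivalently evaluating the antiderivative F(x) = 2*x^5/5 + x^4/4 + 2*x^3/3 - 3*x^2/2 - 2*x at the endpoints):
  F(1) − F(−1) = -131/60 − (-19/60) = -28/15.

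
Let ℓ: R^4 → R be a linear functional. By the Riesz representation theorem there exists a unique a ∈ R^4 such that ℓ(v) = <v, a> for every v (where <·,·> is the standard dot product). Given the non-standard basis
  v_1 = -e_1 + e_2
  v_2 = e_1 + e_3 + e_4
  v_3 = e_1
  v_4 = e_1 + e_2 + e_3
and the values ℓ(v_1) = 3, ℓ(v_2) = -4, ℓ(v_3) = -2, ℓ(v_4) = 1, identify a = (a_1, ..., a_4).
a = (-2, 1, 2, -4)

Write a = (a_1, ..., a_4) in the standard basis. For each basis vector v_i, ℓ(v_i) = <v_i, a> is a linear equation in the a_j's. Collect the n equations into a matrix system V a = ℓ, where row i of V is v_i (expressed in the standard basis). Since V is invertible (lower-triangular with 1s on the diagonal, up to permutation), solve by back-substitution:
  V =
[[-1, 1, 0, 0],
 [1, 0, 1, 1],
 [1, 0, 0, 0],
 [1, 1, 1, 0]]
  V a = (3, -4, -2, 1)
Solving gives a = (-2, 1, 2, -4).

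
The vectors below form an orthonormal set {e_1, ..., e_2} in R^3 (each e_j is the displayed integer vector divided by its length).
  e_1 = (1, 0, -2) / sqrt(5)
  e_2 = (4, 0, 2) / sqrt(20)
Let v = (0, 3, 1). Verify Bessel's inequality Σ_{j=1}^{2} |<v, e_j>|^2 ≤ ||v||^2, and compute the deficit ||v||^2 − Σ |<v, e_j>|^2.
Σ |<v, e_j>|^2 = 1; ||v||^2 = 10; deficit = 9

Write each e_j = u_j / sqrt(<u_j, u_j>) where u_j is the displayed integer vector. Then <v, e_j> = <v, u_j> / sqrt(<u_j, u_j>), so |<v, e_j>|^2 = <v, u_j>^2 / <u_j, u_j>.
Coefficients: <v, e_1> = -2/sqrt(5), <v, e_2> = 2/sqrt(20).
Square and sum: Σ |<v, e_j>|^2 = 1.
Compute ||v||^2 = v·v = 10.
Deficit = 10 − 1 = 9 ≥ 0, confirming Bessel's inequality. (The deficit equals ||v − Σ <v,e_j> e_j||^2, the squared distance from v to span{e_j}.)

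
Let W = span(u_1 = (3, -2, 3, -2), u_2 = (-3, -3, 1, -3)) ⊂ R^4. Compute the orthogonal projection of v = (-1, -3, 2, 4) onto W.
proj_W(v) = (-45/346, -85/346, 47/346, -85/346)

Set up U = [u_1 | ... | u_2] ∈ R^(4×2). The projector onto W = col(U) is P = U (U^T U)^(-1) U^T.
Compute U^T U =
  [26, 6]
  [6, 28],
and U^T v = (1, 2).
Solve U^T U · c = U^T v for the coefficients: c = (4/173, 23/346). The projection is proj_W(v) = U c.
Check: (v - proj_W(v)) · u_1 = 0  (should be 0).
Check: (v - proj_W(v)) · u_2 = 0  (should be 0).
Result: proj_W(v) = (-45/346, -85/346, 47/346, -85/346).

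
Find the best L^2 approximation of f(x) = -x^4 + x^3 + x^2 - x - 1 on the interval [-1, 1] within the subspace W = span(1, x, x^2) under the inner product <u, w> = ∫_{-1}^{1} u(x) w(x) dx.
g(x) = x^2/7 - 2*x/5 - 32/35

The best approximation g ∈ W is the orthogonal projection of f onto W. Writing g = a_0 + a_1 x + a_2 x^2, the coefficients solve the normal equations G · a = b where
  G_{ij} = <φ_i, φ_j> and b_i = <f, φ_i>, with φ_0 = 1, φ_1 = x, φ_2 = x^2.
G =
  [2, 0, 2/3]
  [0, 2/3, 0]
  [2/3, 0, 2/5],
b = (-26/15, -4/15, -58/105).
Solving gives a_0 = -32/35, a_1 = -2/5, a_2 = 1/7, so
  g(x) = x^2/7 - 2*x/5 - 32/35.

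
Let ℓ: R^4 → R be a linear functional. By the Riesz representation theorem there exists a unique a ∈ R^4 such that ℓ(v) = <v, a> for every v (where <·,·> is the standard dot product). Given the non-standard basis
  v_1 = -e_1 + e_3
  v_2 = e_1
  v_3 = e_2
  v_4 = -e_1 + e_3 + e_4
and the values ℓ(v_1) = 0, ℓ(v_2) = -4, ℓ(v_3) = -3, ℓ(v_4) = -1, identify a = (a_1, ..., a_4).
a = (-4, -3, -4, -1)

Write a = (a_1, ..., a_4) in the standard basis. For each basis vector v_i, ℓ(v_i) = <v_i, a> is a linear equation in the a_j's. Collect the n equations into a matrix system V a = ℓ, where row i of V is v_i (expressed in the standard basis). Since V is invertible (lower-triangular with 1s on the diagonal, up to permutation), solve by back-substitution:
  V =
[[-1, 0, 1, 0],
 [1, 0, 0, 0],
 [0, 1, 0, 0],
 [-1, 0, 1, 1]]
  V a = (0, -4, -3, -1)
Solving gives a = (-4, -3, -4, -1).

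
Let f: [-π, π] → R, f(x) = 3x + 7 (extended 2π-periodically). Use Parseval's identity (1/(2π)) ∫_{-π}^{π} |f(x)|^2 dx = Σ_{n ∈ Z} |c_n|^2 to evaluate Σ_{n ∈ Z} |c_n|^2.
Σ |c_n|^2 = 3π^2 + 49

Expand and integrate term by term over [-π, π]:
  ∫ (3x)^2 dx = 9·(2π^3/3); ∫ 2·3·(7)·x dx = 0 (odd integrand); ∫ 7^2 dx = 49·2π.
So (1/(2π)) ∫_{-π}^{π} (3x + 7)^2 dx = 9π^2/3 + 49 = 3π^2 + 49.
Parseval ⇒ Σ |c_n|^2 = 3π^2 + 49.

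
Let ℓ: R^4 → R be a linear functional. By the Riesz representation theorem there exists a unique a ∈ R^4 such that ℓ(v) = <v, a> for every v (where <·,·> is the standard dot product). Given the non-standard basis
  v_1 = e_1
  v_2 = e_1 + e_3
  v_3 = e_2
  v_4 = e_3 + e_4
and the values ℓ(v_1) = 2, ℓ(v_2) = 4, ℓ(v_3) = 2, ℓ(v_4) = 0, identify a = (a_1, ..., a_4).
a = (2, 2, 2, -2)

Write a = (a_1, ..., a_4) in the standard basis. For each basis vector v_i, ℓ(v_i) = <v_i, a> is a linear equation in the a_j's. Collect the n equations into a matrix system V a = ℓ, where row i of V is v_i (expressed in the standard basis). Since V is invertible (lower-triangular with 1s on the diagonal, up to permutation), solve by back-substitution:
  V =
[[1, 0, 0, 0],
 [1, 0, 1, 0],
 [0, 1, 0, 0],
 [0, 0, 1, 1]]
  V a = (2, 4, 2, 0)
Solving gives a = (2, 2, 2, -2).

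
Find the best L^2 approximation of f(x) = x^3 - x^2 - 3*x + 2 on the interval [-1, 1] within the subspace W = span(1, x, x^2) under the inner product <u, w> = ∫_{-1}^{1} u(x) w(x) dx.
g(x) = -x^2 - 12*x/5 + 2

The best approximation g ∈ W is the orthogonal projection of f onto W. Writing g = a_0 + a_1 x + a_2 x^2, the coefficients solve the normal equations G · a = b where
  G_{ij} = <φ_i, φ_j> and b_i = <f, φ_i>, with φ_0 = 1, φ_1 = x, φ_2 = x^2.
G =
  [2, 0, 2/3]
  [0, 2/3, 0]
  [2/3, 0, 2/5],
b = (10/3, -8/5, 14/15).
Solving gives a_0 = 2, a_1 = -12/5, a_2 = -1, so
  g(x) = -x^2 - 12*x/5 + 2.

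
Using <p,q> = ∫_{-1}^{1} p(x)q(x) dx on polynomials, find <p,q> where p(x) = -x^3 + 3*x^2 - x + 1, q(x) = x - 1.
<p,q> = -76/15

Expand the product: p(x)·q(x) = -x^4 + 4*x^3 - 4*x^2 + 2*x - 1.
∫_{-1}^{1} of each monomial x^k gives [2/(k+1) if k even, 0 if k odd]. Integrating term-by-term (or equivalently evaluating the antiderivative F(x) = -x^5/5 + x^4 - 4*x^3/3 + x^2 - x at the endpoints):
  F(1) − F(−1) = -8/15 − (68/15) = -76/15.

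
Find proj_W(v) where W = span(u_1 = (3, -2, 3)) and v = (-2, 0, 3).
proj_W(v) = (9/22, -3/11, 9/22)

Set up U = [u_1 | ... | u_1] ∈ R^(3×1). The projector onto W = col(U) is P = U (U^T U)^(-1) U^T.
Compute U^T U =
  [22],
and U^T v = (3).
Solve U^T U · c = U^T v for the coefficients: c = (3/22). The projection is proj_W(v) = U c.
Check: (v - proj_W(v)) · u_1 = 0  (should be 0).
Result: proj_W(v) = (9/22, -3/11, 9/22).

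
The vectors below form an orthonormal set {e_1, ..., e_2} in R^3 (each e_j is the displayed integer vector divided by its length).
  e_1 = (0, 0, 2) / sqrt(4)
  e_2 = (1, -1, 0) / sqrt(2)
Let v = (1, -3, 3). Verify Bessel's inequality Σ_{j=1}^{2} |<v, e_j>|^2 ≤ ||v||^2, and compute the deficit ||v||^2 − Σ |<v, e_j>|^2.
Σ |<v, e_j>|^2 = 17; ||v||^2 = 19; deficit = 2

Write each e_j = u_j / sqrt(<u_j, u_j>) where u_j is the displayed integer vector. Then <v, e_j> = <v, u_j> / sqrt(<u_j, u_j>), so |<v, e_j>|^2 = <v, u_j>^2 / <u_j, u_j>.
Coefficients: <v, e_1> = 6/sqrt(4), <v, e_2> = 4/sqrt(2).
Square and sum: Σ |<v, e_j>|^2 = 17.
Compute ||v||^2 = v·v = 19.
Deficit = 19 − 17 = 2 ≥ 0, confirming Bessel's inequality. (The deficit equals ||v − Σ <v,e_j> e_j||^2, the squared distance from v to span{e_j}.)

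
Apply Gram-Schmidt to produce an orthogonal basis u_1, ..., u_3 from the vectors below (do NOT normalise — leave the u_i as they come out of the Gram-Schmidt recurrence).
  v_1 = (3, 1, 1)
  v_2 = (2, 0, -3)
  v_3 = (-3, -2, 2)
Orthogonal basis:
  u_1 = (3, 1, 1)
  u_2 = (13/11, -3/11, -36/11)
  u_3 = (51/134, -187/134, 17/67)

Apply the Gram-Schmidt recurrence
  u_1 = v_1
  u_i = v_i − Σ_{j<i} ((v_i · u_j) / (u_j · u_j)) · u_j.

Step by step this gives:
  u_1 = (3, 1, 1)
  u_2 = (13/11, -3/11, -36/11)
  u_3 = (51/134, -187/134, 17/67)

Orthogonality check:
  u_2 · u_1 = 0 (should be 0)
  u_3 · u_1 = 0 (should be 0)
  u_3 · u_2 = 0 (should be 0)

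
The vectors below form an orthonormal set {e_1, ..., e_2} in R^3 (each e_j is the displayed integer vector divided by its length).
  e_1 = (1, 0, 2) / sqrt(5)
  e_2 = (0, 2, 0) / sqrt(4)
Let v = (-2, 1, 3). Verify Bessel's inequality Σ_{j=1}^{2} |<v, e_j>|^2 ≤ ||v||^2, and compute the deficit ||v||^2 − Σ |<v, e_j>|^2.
Σ |<v, e_j>|^2 = 21/5; ||v||^2 = 14; deficit = 49/5

Write each e_j = u_j / sqrt(<u_j, u_j>) where u_j is the displayed integer vector. Then <v, e_j> = <v, u_j> / sqrt(<u_j, u_j>), so |<v, e_j>|^2 = <v, u_j>^2 / <u_j, u_j>.
Coefficients: <v, e_1> = 4/sqrt(5), <v, e_2> = 2/sqrt(4).
Square and sum: Σ |<v, e_j>|^2 = 21/5.
Compute ||v||^2 = v·v = 14.
Deficit = 14 − 21/5 = 49/5 ≥ 0, confirming Bessel's inequality. (The deficit equals ||v − Σ <v,e_j> e_j||^2, the squared distance from v to span{e_j}.)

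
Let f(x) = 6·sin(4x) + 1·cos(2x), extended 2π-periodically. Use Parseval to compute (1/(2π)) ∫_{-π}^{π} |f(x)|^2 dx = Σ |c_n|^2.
Σ |c_n|^2 = 37/2

Expand |f|^2 and use orthogonality of {sin(nx), cos(mx)} on [-π, π]:
  ∫_{-π}^{π} sin(nx)^2 dx = π, ∫ cos(mx)^2 dx = π, and cross terms integrate to 0.
So ∫_{-π}^{π} f(x)^2 dx = 6^2 · π + 1^2 · π = (36 + 1)π.
Divide by 2π: (36 + 1)/2 = 37/2.
By Parseval, this equals Σ |c_n|^2.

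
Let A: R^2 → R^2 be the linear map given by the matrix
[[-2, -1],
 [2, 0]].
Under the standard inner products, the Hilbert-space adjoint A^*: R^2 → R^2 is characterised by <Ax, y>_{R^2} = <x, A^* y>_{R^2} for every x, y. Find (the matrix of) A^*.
A^* = A^T =
[[-2, 2],
 [-1, 0]]

For real matrices with standard dot products, the defining identity <Ax, y> = <x, A^* y> gives (Ax)^T y = x^T (A^*) y, i.e. x^T A^T y = x^T (A^*) y. Since this holds for all x, y, we must have A^* = A^T. Therefore
A^* =
[[-2, 2],
 [-1, 0]].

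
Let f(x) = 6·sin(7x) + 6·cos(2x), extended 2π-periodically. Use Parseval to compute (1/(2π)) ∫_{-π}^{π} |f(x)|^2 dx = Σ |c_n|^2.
Σ |c_n|^2 = 36

Expand |f|^2 and use orthogonality of {sin(nx), cos(mx)} on [-π, π]:
  ∫_{-π}^{π} sin(nx)^2 dx = π, ∫ cos(mx)^2 dx = π, and cross terms integrate to 0.
So ∫_{-π}^{π} f(x)^2 dx = 6^2 · π + 6^2 · π = (36 + 36)π.
Divide by 2π: (36 + 36)/2 = 36.
By Parseval, this equals Σ |c_n|^2.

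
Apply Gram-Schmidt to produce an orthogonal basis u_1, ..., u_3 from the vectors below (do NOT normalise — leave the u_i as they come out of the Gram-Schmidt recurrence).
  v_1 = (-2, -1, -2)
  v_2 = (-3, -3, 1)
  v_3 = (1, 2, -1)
Orthogonal basis:
  u_1 = (-2, -1, -2)
  u_2 = (-13/9, -20/9, 23/9)
  u_3 = (-21/61, 24/61, 9/61)

Apply the Gram-Schmidt recurrence
  u_1 = v_1
  u_i = v_i − Σ_{j<i} ((v_i · u_j) / (u_j · u_j)) · u_j.

Step by step this gives:
  u_1 = (-2, -1, -2)
  u_2 = (-13/9, -20/9, 23/9)
  u_3 = (-21/61, 24/61, 9/61)

Orthogonality check:
  u_2 · u_1 = 0 (should be 0)
  u_3 · u_1 = 0 (should be 0)
  u_3 · u_2 = 0 (should be 0)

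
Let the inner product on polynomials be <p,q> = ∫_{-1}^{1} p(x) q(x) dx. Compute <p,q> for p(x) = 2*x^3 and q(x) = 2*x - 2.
<p,q> = 8/5

Expand the product: p(x)·q(x) = 4*x^4 - 4*x^3.
∫_{-1}^{1} of each monomial x^k gives [2/(k+1) if k even, 0 if k odd]. Integrating term-by-term (or equivalently evaluating the antiderivative F(x) = 4*x^5/5 - x^4 at the endpoints):
  F(1) − F(−1) = -1/5 − (-9/5) = 8/5.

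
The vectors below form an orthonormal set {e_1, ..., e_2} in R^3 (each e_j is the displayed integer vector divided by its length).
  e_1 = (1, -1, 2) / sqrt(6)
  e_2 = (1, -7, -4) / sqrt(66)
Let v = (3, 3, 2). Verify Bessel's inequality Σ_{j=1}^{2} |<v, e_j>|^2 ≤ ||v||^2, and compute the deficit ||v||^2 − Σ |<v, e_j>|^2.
Σ |<v, e_j>|^2 = 142/11; ||v||^2 = 22; deficit = 100/11

Write each e_j = u_j / sqrt(<u_j, u_j>) where u_j is the displayed integer vector. Then <v, e_j> = <v, u_j> / sqrt(<u_j, u_j>), so |<v, e_j>|^2 = <v, u_j>^2 / <u_j, u_j>.
Coefficients: <v, e_1> = 4/sqrt(6), <v, e_2> = -26/sqrt(66).
Square and sum: Σ |<v, e_j>|^2 = 142/11.
Compute ||v||^2 = v·v = 22.
Deficit = 22 − 142/11 = 100/11 ≥ 0, confirming Bessel's inequality. (The deficit equals ||v − Σ <v,e_j> e_j||^2, the squared distance from v to span{e_j}.)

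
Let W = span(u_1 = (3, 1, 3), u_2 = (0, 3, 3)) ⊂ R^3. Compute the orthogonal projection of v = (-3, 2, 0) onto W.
proj_W(v) = (-3, 2, 0)

Set up U = [u_1 | ... | u_2] ∈ R^(3×2). The projector onto W = col(U) is P = U (U^T U)^(-1) U^T.
Compute U^T U =
  [19, 12]
  [12, 18],
and U^T v = (-7, 6).
Solve U^T U · c = U^T v for the coefficients: c = (-1, 1). The projection is proj_W(v) = U c.
Check: (v - proj_W(v)) · u_1 = 0  (should be 0).
Check: (v - proj_W(v)) · u_2 = 0  (should be 0).
Result: proj_W(v) = (-3, 2, 0).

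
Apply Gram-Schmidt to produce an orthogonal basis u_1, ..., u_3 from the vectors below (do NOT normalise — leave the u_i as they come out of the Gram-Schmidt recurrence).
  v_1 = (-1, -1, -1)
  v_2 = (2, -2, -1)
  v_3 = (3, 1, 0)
Orthogonal basis:
  u_1 = (-1, -1, -1)
  u_2 = (7/3, -5/3, -2/3)
  u_3 = (3/13, 9/13, -12/13)

Apply the Gram-Schmidt recurrence
  u_1 = v_1
  u_i = v_i − Σ_{j<i} ((v_i · u_j) / (u_j · u_j)) · u_j.

Step by step this gives:
  u_1 = (-1, -1, -1)
  u_2 = (7/3, -5/3, -2/3)
  u_3 = (3/13, 9/13, -12/13)

Orthogonality check:
  u_2 · u_1 = 0 (should be 0)
  u_3 · u_1 = 0 (should be 0)
  u_3 · u_2 = 0 (should be 0)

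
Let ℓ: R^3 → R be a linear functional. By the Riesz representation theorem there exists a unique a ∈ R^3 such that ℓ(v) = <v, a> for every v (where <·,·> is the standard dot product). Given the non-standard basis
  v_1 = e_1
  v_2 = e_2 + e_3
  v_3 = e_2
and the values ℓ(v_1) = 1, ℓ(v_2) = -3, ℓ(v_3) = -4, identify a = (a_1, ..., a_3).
a = (1, -4, 1)

Write a = (a_1, ..., a_3) in the standard basis. For each basis vector v_i, ℓ(v_i) = <v_i, a> is a linear equation in the a_j's. Collect the n equations into a matrix system V a = ℓ, where row i of V is v_i (expressed in the standard basis). Since V is invertible (lower-triangular with 1s on the diagonal, up to permutation), solve by back-substitution:
  V =
[[1, 0, 0],
 [0, 1, 1],
 [0, 1, 0]]
  V a = (1, -3, -4)
Solving gives a = (1, -4, 1).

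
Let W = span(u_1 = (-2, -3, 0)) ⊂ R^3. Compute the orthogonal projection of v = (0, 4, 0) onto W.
proj_W(v) = (24/13, 36/13, 0)

Set up U = [u_1 | ... | u_1] ∈ R^(3×1). The projector onto W = col(U) is P = U (U^T U)^(-1) U^T.
Compute U^T U =
  [13],
and U^T v = (-12).
Solve U^T U · c = U^T v for the coefficients: c = (-12/13). The projection is proj_W(v) = U c.
Check: (v - proj_W(v)) · u_1 = 0  (should be 0).
Result: proj_W(v) = (24/13, 36/13, 0).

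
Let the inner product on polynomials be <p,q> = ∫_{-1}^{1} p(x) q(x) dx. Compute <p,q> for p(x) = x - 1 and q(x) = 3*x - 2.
<p,q> = 6

Expand the product: p(x)·q(x) = 3*x^2 - 5*x + 2.
∫_{-1}^{1} of each monomial x^k gives [2/(k+1) if k even, 0 if k odd]. Integrating term-by-term (or equivalently evaluating the antiderivative F(x) = x^3 - 5*x^2/2 + 2*x at the endpoints):
  F(1) − F(−1) = 1/2 − (-11/2) = 6.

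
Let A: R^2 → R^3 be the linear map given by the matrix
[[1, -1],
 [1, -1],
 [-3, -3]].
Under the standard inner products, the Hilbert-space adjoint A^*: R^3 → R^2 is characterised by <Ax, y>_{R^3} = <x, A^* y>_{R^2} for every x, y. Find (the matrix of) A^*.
A^* = A^T =
[[1, 1, -3],
 [-1, -1, -3]]

For real matrices with standard dot products, the defining identity <Ax, y> = <x, A^* y> gives (Ax)^T y = x^T (A^*) y, i.e. x^T A^T y = x^T (A^*) y. Since this holds for all x, y, we must have A^* = A^T. Therefore
A^* =
[[1, 1, -3],
 [-1, -1, -3]].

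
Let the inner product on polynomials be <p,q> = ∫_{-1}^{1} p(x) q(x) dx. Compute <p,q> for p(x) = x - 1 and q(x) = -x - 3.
<p,q> = 16/3

Expand the product: p(x)·q(x) = -x^2 - 2*x + 3.
∫_{-1}^{1} of each monomial x^k gives [2/(k+1) if k even, 0 if k odd]. Integrating term-by-term (or equivalently evaluating the antiderivative F(x) = -x^3/3 - x^2 + 3*x at the endpoints):
  F(1) − F(−1) = 5/3 − (-11/3) = 16/3.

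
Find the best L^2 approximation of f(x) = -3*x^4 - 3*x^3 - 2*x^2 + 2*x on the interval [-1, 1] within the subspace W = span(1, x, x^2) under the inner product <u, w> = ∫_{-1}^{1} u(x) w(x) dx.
g(x) = -32*x^2/7 + x/5 + 9/35

The best approximation g ∈ W is the orthogonal projection of f onto W. Writing g = a_0 + a_1 x + a_2 x^2, the coefficients solve the normal equations G · a = b where
  G_{ij} = <φ_i, φ_j> and b_i = <f, φ_i>, with φ_0 = 1, φ_1 = x, φ_2 = x^2.
G =
  [2, 0, 2/3]
  [0, 2/3, 0]
  [2/3, 0, 2/5],
b = (-38/15, 2/15, -58/35).
Solving gives a_0 = 9/35, a_1 = 1/5, a_2 = -32/7, so
  g(x) = -32*x^2/7 + x/5 + 9/35.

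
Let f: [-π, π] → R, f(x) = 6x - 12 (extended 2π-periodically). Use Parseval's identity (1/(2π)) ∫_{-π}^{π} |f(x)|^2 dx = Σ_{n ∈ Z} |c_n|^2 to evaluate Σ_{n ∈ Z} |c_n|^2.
Σ |c_n|^2 = 12π^2 + 144

Expand and integrate term by term over [-π, π]:
  ∫ (6x)^2 dx = 36·(2π^3/3); ∫ 2·6·(-12)·x dx = 0 (odd integrand); ∫ (-12)^2 dx = 144·2π.
So (1/(2π)) ∫_{-π}^{π} (6x - 12)^2 dx = 36π^2/3 + 144 = 12π^2 + 144.
Parseval ⇒ Σ |c_n|^2 = 12π^2 + 144.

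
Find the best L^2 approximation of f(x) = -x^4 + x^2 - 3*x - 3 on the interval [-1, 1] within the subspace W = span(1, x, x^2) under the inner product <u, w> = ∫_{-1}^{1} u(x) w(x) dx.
g(x) = x^2/7 - 3*x - 102/35

The best approximation g ∈ W is the orthogonal projection of f onto W. Writing g = a_0 + a_1 x + a_2 x^2, the coefficients solve the normal equations G · a = b where
  G_{ij} = <φ_i, φ_j> and b_i = <f, φ_i>, with φ_0 = 1, φ_1 = x, φ_2 = x^2.
G =
  [2, 0, 2/3]
  [0, 2/3, 0]
  [2/3, 0, 2/5],
b = (-86/15, -2, -66/35).
Solving gives a_0 = -102/35, a_1 = -3, a_2 = 1/7, so
  g(x) = x^2/7 - 3*x - 102/35.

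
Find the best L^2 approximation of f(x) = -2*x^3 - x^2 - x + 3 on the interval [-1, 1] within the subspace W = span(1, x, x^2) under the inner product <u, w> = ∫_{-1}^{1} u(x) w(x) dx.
g(x) = -x^2 - 11*x/5 + 3

The best approximation g ∈ W is the orthogonal projection of f onto W. Writing g = a_0 + a_1 x + a_2 x^2, the coefficients solve the normal equations G · a = b where
  G_{ij} = <φ_i, φ_j> and b_i = <f, φ_i>, with φ_0 = 1, φ_1 = x, φ_2 = x^2.
G =
  [2, 0, 2/3]
  [0, 2/3, 0]
  [2/3, 0, 2/5],
b = (16/3, -22/15, 8/5).
Solving gives a_0 = 3, a_1 = -11/5, a_2 = -1, so
  g(x) = -x^2 - 11*x/5 + 3.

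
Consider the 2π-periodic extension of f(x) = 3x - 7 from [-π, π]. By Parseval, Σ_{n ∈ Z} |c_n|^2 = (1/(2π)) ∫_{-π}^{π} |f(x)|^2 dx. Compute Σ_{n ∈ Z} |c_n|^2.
Σ |c_n|^2 = 3π^2 + 49

Expand and integrate term by term over [-π, π]:
  ∫ (3x)^2 dx = 9·(2π^3/3); ∫ 2·3·(-7)·x dx = 0 (odd integrand); ∫ (-7)^2 dx = 49·2π.
So (1/(2π)) ∫_{-π}^{π} (3x - 7)^2 dx = 9π^2/3 + 49 = 3π^2 + 49.
Parseval ⇒ Σ |c_n|^2 = 3π^2 + 49.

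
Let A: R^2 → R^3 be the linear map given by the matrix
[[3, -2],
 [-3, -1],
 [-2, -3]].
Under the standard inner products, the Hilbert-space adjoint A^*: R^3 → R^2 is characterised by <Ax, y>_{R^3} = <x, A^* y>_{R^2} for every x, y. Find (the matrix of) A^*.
A^* = A^T =
[[3, -3, -2],
 [-2, -1, -3]]

For real matrices with standard dot products, the defining identity <Ax, y> = <x, A^* y> gives (Ax)^T y = x^T (A^*) y, i.e. x^T A^T y = x^T (A^*) y. Since this holds for all x, y, we must have A^* = A^T. Therefore
A^* =
[[3, -3, -2],
 [-2, -1, -3]].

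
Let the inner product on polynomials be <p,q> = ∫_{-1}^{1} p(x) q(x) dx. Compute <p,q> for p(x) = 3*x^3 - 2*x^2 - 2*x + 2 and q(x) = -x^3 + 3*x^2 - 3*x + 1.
<p,q> = 484/105

Expand the product: p(x)·q(x) = -3*x^6 + 11*x^5 - 13*x^4 + x^3 + 10*x^2 - 8*x + 2.
∫_{-1}^{1} of each monomial x^k gives [2/(k+1) if k even, 0 if k odd]. Integrating term-by-term (or equivalently evaluating the antiderivative F(x) = -3*x^7/7 + 11*x^6/6 - 13*x^5/5 + x^4/4 + 10*x^3/3 - 4*x^2 + 2*x at the endpoints):
  F(1) − F(−1) = 163/420 − (-591/140) = 484/105.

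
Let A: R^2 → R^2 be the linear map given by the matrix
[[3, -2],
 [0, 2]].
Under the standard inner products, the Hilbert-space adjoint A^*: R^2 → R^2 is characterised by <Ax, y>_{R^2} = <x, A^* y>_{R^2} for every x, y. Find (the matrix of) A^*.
A^* = A^T =
[[3, 0],
 [-2, 2]]

For real matrices with standard dot products, the defining identity <Ax, y> = <x, A^* y> gives (Ax)^T y = x^T (A^*) y, i.e. x^T A^T y = x^T (A^*) y. Since this holds for all x, y, we must have A^* = A^T. Therefore
A^* =
[[3, 0],
 [-2, 2]].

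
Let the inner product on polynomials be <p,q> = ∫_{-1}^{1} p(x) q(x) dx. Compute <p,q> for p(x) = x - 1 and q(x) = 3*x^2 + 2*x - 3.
<p,q> = 16/3

Expand the product: p(x)·q(x) = 3*x^3 - x^2 - 5*x + 3.
∫_{-1}^{1} of each monomial x^k gives [2/(k+1) if k even, 0 if k odd]. Integrating term-by-term (or equivalently evaluating the antiderivative F(x) = 3*x^4/4 - x^3/3 - 5*x^2/2 + 3*x at the endpoints):
  F(1) − F(−1) = 11/12 − (-53/12) = 16/3.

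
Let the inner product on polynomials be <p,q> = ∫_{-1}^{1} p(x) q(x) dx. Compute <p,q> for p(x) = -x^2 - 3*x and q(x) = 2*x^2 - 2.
<p,q> = 8/15

Expand the product: p(x)·q(x) = -2*x^4 - 6*x^3 + 2*x^2 + 6*x.
∫_{-1}^{1} of each monomial x^k gives [2/(k+1) if k even, 0 if k odd]. Integrating term-by-term (or equivalently evaluating the antiderivative F(x) = -2*x^5/5 - 3*x^4/2 + 2*x^3/3 + 3*x^2 at the endpoints):
  F(1) − F(−1) = 53/30 − (37/30) = 8/15.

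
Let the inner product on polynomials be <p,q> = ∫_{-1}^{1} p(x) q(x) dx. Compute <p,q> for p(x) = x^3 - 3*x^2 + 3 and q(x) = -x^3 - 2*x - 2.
<p,q> = -318/35

Expand the product: p(x)·q(x) = -x^6 + 3*x^5 - 2*x^4 + x^3 + 6*x^2 - 6*x - 6.
∫_{-1}^{1} of each monomial x^k gives [2/(k+1) if k even, 0 if k odd]. Integrating term-by-term (or equivalently evaluating the antiderivative F(x) = -x^7/7 + x^6/2 - 2*x^5/5 + x^4/4 + 2*x^3 - 3*x^2 - 6*x at the endpoints):
  F(1) − F(−1) = -951/140 − (321/140) = -318/35.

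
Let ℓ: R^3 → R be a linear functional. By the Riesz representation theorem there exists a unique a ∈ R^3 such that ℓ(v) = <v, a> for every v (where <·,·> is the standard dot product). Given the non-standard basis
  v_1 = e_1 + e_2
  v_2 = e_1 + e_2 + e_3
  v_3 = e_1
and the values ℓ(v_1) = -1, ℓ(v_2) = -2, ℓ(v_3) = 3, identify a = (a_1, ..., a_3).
a = (3, -4, -1)

Write a = (a_1, ..., a_3) in the standard basis. For each basis vector v_i, ℓ(v_i) = <v_i, a> is a linear equation in the a_j's. Collect the n equations into a matrix system V a = ℓ, where row i of V is v_i (expressed in the standard basis). Since V is invertible (lower-triangular with 1s on the diagonal, up to permutation), solve by back-substitution:
  V =
[[1, 1, 0],
 [1, 1, 1],
 [1, 0, 0]]
  V a = (-1, -2, 3)
Solving gives a = (3, -4, -1).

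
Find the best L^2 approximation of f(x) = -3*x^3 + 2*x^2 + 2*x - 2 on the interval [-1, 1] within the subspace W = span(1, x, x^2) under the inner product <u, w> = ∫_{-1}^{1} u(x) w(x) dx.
g(x) = 2*x^2 + x/5 - 2

The best approximation g ∈ W is the orthogonal projection of f onto W. Writing g = a_0 + a_1 x + a_2 x^2, the coefficients solve the normal equations G · a = b where
  G_{ij} = <φ_i, φ_j> and b_i = <f, φ_i>, with φ_0 = 1, φ_1 = x, φ_2 = x^2.
G =
  [2, 0, 2/3]
  [0, 2/3, 0]
  [2/3, 0, 2/5],
b = (-8/3, 2/15, -8/15).
Solving gives a_0 = -2, a_1 = 1/5, a_2 = 2, so
  g(x) = 2*x^2 + x/5 - 2.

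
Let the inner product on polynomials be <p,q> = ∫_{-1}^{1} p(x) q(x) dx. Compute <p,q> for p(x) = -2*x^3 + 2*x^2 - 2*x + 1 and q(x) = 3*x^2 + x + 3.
<p,q> = 184/15

Expand the product: p(x)·q(x) = -6*x^5 + 4*x^4 - 10*x^3 + 7*x^2 - 5*x + 3.
∫_{-1}^{1} of each monomial x^k gives [2/(k+1) if k even, 0 if k odd]. Integrating term-by-term (or equivalently evaluating the antiderivative F(x) = -x^6 + 4*x^5/5 - 5*x^4/2 + 7*x^3/3 - 5*x^2/2 + 3*x at the endpoints):
  F(1) − F(−1) = 2/15 − (-182/15) = 184/15.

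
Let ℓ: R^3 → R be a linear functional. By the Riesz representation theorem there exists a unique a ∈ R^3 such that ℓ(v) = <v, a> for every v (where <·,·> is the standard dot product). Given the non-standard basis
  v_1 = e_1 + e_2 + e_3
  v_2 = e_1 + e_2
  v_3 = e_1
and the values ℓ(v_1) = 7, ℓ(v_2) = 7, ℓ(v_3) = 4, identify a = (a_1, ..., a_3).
a = (4, 3, 0)

Write a = (a_1, ..., a_3) in the standard basis. For each basis vector v_i, ℓ(v_i) = <v_i, a> is a linear equation in the a_j's. Collect the n equations into a matrix system V a = ℓ, where row i of V is v_i (expressed in the standard basis). Since V is invertible (lower-triangular with 1s on the diagonal, up to permutation), solve by back-substitution:
  V =
[[1, 1, 1],
 [1, 1, 0],
 [1, 0, 0]]
  V a = (7, 7, 4)
Solving gives a = (4, 3, 0).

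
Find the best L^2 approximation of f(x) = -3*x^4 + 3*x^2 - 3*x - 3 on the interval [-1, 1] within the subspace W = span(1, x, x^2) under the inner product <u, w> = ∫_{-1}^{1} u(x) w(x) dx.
g(x) = 3*x^2/7 - 3*x - 96/35

The best approximation g ∈ W is the orthogonal projection of f onto W. Writing g = a_0 + a_1 x + a_2 x^2, the coefficients solve the normal equations G · a = b where
  G_{ij} = <φ_i, φ_j> and b_i = <f, φ_i>, with φ_0 = 1, φ_1 = x, φ_2 = x^2.
G =
  [2, 0, 2/3]
  [0, 2/3, 0]
  [2/3, 0, 2/5],
b = (-26/5, -2, -58/35).
Solving gives a_0 = -96/35, a_1 = -3, a_2 = 3/7, so
  g(x) = 3*x^2/7 - 3*x - 96/35.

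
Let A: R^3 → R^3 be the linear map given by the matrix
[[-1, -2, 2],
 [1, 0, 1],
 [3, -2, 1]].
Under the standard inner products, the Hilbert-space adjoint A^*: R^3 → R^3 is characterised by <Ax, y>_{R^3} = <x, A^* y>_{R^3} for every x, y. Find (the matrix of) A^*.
A^* = A^T =
[[-1, 1, 3],
 [-2, 0, -2],
 [2, 1, 1]]

For real matrices with standard dot products, the defining identity <Ax, y> = <x, A^* y> gives (Ax)^T y = x^T (A^*) y, i.e. x^T A^T y = x^T (A^*) y. Since this holds for all x, y, we must have A^* = A^T. Therefore
A^* =
[[-1, 1, 3],
 [-2, 0, -2],
 [2, 1, 1]].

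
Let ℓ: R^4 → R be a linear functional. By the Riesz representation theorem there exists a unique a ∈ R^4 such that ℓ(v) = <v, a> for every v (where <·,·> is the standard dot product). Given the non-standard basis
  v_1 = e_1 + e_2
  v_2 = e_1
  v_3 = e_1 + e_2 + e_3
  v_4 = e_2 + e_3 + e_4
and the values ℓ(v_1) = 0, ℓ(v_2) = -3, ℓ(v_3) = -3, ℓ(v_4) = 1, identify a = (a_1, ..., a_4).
a = (-3, 3, -3, 1)

Write a = (a_1, ..., a_4) in the standard basis. For each basis vector v_i, ℓ(v_i) = <v_i, a> is a linear equation in the a_j's. Collect the n equations into a matrix system V a = ℓ, where row i of V is v_i (expressed in the standard basis). Since V is invertible (lower-triangular with 1s on the diagonal, up to permutation), solve by back-substitution:
  V =
[[1, 1, 0, 0],
 [1, 0, 0, 0],
 [1, 1, 1, 0],
 [0, 1, 1, 1]]
  V a = (0, -3, -3, 1)
Solving gives a = (-3, 3, -3, 1).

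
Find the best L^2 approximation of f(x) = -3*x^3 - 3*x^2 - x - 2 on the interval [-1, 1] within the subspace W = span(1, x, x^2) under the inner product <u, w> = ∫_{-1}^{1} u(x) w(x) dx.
g(x) = -3*x^2 - 14*x/5 - 2

The best approximation g ∈ W is the orthogonal projection of f onto W. Writing g = a_0 + a_1 x + a_2 x^2, the coefficients solve the normal equations G · a = b where
  G_{ij} = <φ_i, φ_j> and b_i = <f, φ_i>, with φ_0 = 1, φ_1 = x, φ_2 = x^2.
G =
  [2, 0, 2/3]
  [0, 2/3, 0]
  [2/3, 0, 2/5],
b = (-6, -28/15, -38/15).
Solving gives a_0 = -2, a_1 = -14/5, a_2 = -3, so
  g(x) = -3*x^2 - 14*x/5 - 2.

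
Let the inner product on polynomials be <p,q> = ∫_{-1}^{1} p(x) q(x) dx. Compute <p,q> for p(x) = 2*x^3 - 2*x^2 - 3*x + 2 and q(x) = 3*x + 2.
<p,q> = 26/15

Expand the product: p(x)·q(x) = 6*x^4 - 2*x^3 - 13*x^2 + 4.
∫_{-1}^{1} of each monomial x^k gives [2/(k+1) if k even, 0 if k odd]. Integrating term-by-term (or equivalently evaluating the antiderivative F(x) = 6*x^5/5 - x^4/2 - 13*x^3/3 + 4*x at the endpoints):
  F(1) − F(−1) = 11/30 − (-41/30) = 26/15.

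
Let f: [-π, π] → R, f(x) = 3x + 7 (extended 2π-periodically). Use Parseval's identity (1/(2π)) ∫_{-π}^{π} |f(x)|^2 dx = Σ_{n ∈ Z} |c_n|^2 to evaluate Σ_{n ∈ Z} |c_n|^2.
Σ |c_n|^2 = 3π^2 + 49

Expand and integrate term by term over [-π, π]:
  ∫ (3x)^2 dx = 9·(2π^3/3); ∫ 2·3·(7)·x dx = 0 (odd integrand); ∫ 7^2 dx = 49·2π.
So (1/(2π)) ∫_{-π}^{π} (3x + 7)^2 dx = 9π^2/3 + 49 = 3π^2 + 49.
Parseval ⇒ Σ |c_n|^2 = 3π^2 + 49.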